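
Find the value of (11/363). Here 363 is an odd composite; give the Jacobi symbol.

Reciprocity: 11 ≡ 3 and 363 ≡ 3 (mod 4), so (11/363) = −(363/11).
Reduce top mod 11: now compute (0/11).
Top reduces to 0: gcd > 1, so the symbol is 0.

0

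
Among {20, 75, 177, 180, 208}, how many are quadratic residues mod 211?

3

(20/211) = +1 → QR.
(75/211) = -1 → non-residue.
(177/211) = -1 → non-residue.
(180/211) = +1 → QR.
(208/211) = +1 → QR.
Total quadratic residues among the 5: 3.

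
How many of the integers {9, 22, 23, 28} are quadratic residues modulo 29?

4

(9/29) = +1 → QR.
(22/29) = +1 → QR.
(23/29) = +1 → QR.
(28/29) = +1 → QR.
Total quadratic residues among the 4: 4.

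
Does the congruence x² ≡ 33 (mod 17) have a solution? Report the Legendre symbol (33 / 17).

Euler's criterion: (33/17) ≡ 16^8 (mod 17).
16^2 ≡ 1 (mod 17)
16^4 ≡ 1 (mod 17)
16^8 ≡ 1 (mod 17)
16^8 = 16^(8) ≡ 1 (mod 17).
Result is 1, so (33/17) = 1.

1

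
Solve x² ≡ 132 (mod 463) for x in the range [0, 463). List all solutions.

39, 424

Since 463 ≡ 3 (mod 4), a square root of 132 is 132^((463+1)/4) = 132^116 mod 463.
Repeated squaring: 132^2≡293, 132^4≡194, 132^8≡133, 132^16≡95, 132^32≡228, 132^64≡128 (mod 463).
132^116 = 132^(64+32+16+4) ≡ 39 (mod 463).
Check: 39² = 1521 ≡ 132 (mod 463). The two roots are 39 and 424.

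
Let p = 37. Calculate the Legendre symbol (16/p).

Pull out 2^4: since 37 ≡ 5 (mod 8), (2/37) = -1, so (2/37)^4 = +1.
Reached (1/37) = 1. Collecting the sign flips along the way, the symbol is +1.

1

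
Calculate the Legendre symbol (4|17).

1

Pull out 2^2: since 17 ≡ 1 (mod 8), (2/17) = +1, so (2/17)^2 = +1.
Reached (1/17) = 1. Collecting the sign flips along the way, the symbol is +1.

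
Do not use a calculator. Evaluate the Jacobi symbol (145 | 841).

0

Reciprocity: 145 ≡ 1 and 841 ≡ 1 (mod 4), so (145/841) = +(841/145).
Reduce top mod 145: now compute (116/145).
Pull out 2^2: since 145 ≡ 1 (mod 8), (2/145) = +1, so (2/145)^2 = +1.
Reciprocity: 29 ≡ 1 and 145 ≡ 1 (mod 4), so (29/145) = +(145/29).
Reduce top mod 29: now compute (0/29).
Top reduces to 0: gcd > 1, so the symbol is 0.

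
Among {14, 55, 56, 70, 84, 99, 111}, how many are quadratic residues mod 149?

(14/149) = -1 → non-residue.
(55/149) = -1 → non-residue.
(56/149) = -1 → non-residue.
(70/149) = -1 → non-residue.
(84/149) = -1 → non-residue.
(99/149) = -1 → non-residue.
(111/149) = -1 → non-residue.
Total quadratic residues among the 7: 0.

0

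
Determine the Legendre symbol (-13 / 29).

Euler's criterion: (-13/29) ≡ 16^14 (mod 29).
16^2 ≡ 24 (mod 29)
16^4 ≡ 25 (mod 29)
16^8 ≡ 16 (mod 29)
16^14 = 16^(8+4+2) ≡ 1 (mod 29).
Result is 1, so (-13/29) = 1.

1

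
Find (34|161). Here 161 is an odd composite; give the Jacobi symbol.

1

Pull out 2: since 161 ≡ 1 (mod 8), (2/161) = +1.
Reciprocity: 17 ≡ 1 and 161 ≡ 1 (mod 4), so (17/161) = +(161/17).
Reduce top mod 17: now compute (8/17).
Pull out 2^3: since 17 ≡ 1 (mod 8), (2/17) = +1, so (2/17)^3 = +1.
Reached (1/17) = 1. Collecting the sign flips along the way, the symbol is +1.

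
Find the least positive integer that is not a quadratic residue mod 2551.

(2/2551) = +1, so 2 is a residue.
(3/2551) = −1, so 3 is the smallest positive non-residue mod 2551.

3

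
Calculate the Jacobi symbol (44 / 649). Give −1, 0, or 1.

0

Pull out 2^2: since 649 ≡ 1 (mod 8), (2/649) = +1, so (2/649)^2 = +1.
Reciprocity: 11 ≡ 3 and 649 ≡ 1 (mod 4), so (11/649) = +(649/11).
Reduce top mod 11: now compute (0/11).
Top reduces to 0: gcd > 1, so the symbol is 0.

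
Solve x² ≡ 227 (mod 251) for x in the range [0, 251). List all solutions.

Since 251 ≡ 3 (mod 4), a square root of 227 is 227^((251+1)/4) = 227^63 mod 251.
Repeated squaring: 227^2≡74, 227^4≡205, 227^8≡108, 227^16≡118, 227^32≡119 (mod 251).
227^63 = 227^(32+16+8+4+2+1) ≡ 27 (mod 251).
Check: 27² = 729 ≡ 227 (mod 251). The two roots are 27 and 224.

27, 224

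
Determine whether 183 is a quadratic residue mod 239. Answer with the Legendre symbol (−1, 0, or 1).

1

Reciprocity: 183 ≡ 3 and 239 ≡ 3 (mod 4), so (183/239) = −(239/183).
Reduce top mod 183: now compute (56/183).
Pull out 2^3: since 183 ≡ 7 (mod 8), (2/183) = +1, so (2/183)^3 = +1.
Reciprocity: 7 ≡ 3 and 183 ≡ 3 (mod 4), so (7/183) = −(183/7).
Reduce top mod 7: now compute (1/7).
Reached (1/7) = 1. Collecting the sign flips along the way, the symbol is +1.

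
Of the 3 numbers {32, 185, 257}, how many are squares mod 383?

2

(32/383) = +1 → QR.
(185/383) = +1 → QR.
(257/383) = -1 → non-residue.
Total quadratic residues among the 3: 2.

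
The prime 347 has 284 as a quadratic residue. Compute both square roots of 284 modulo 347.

100, 247

Since 347 ≡ 3 (mod 4), a square root of 284 is 284^((347+1)/4) = 284^87 mod 347.
Repeated squaring: 284^2≡152, 284^4≡202, 284^8≡205, 284^16≡38, 284^32≡56, 284^64≡13 (mod 347).
284^87 = 284^(64+16+4+2+1) ≡ 100 (mod 347).
Check: 100² = 10000 ≡ 284 (mod 347). The two roots are 100 and 247.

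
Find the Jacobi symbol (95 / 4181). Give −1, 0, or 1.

1

Reciprocity: 95 ≡ 3 and 4181 ≡ 1 (mod 4), so (95/4181) = +(4181/95).
Reduce top mod 95: now compute (1/95).
Reached (1/95) = 1. Collecting the sign flips along the way, the symbol is +1.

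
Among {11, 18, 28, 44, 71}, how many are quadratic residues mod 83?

3

(11/83) = +1 → QR.
(18/83) = -1 → non-residue.
(28/83) = +1 → QR.
(44/83) = +1 → QR.
(71/83) = -1 → non-residue.
Total quadratic residues among the 5: 3.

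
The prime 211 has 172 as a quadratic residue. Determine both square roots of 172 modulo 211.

Since 211 ≡ 3 (mod 4), a square root of 172 is 172^((211+1)/4) = 172^53 mod 211.
Repeated squaring: 172^2≡44, 172^4≡37, 172^8≡103, 172^16≡59, 172^32≡105 (mod 211).
172^53 = 172^(32+16+4+1) ≡ 52 (mod 211).
Check: 52² = 2704 ≡ 172 (mod 211). The two roots are 52 and 159.

52, 159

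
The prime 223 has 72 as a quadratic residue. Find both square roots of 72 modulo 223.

90, 133

Since 223 ≡ 3 (mod 4), a square root of 72 is 72^((223+1)/4) = 72^56 mod 223.
Repeated squaring: 72^2≡55, 72^4≡126, 72^8≡43, 72^16≡65, 72^32≡211 (mod 223).
72^56 = 72^(32+16+8) ≡ 133 (mod 223).
Check: 133² = 17689 ≡ 72 (mod 223). The two roots are 90 and 133.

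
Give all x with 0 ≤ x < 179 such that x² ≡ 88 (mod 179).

Since 179 ≡ 3 (mod 4), a square root of 88 is 88^((179+1)/4) = 88^45 mod 179.
Repeated squaring: 88^2≡47, 88^4≡61, 88^8≡141, 88^16≡12, 88^32≡144 (mod 179).
88^45 = 88^(32+8+4+1) ≡ 25 (mod 179).
Check: 25² = 625 ≡ 88 (mod 179). The two roots are 25 and 154.

25, 154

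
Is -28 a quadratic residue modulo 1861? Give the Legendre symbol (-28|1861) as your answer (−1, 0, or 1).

-1

First reduce: -28 ≡ 1833 (mod 1861).
Reciprocity: 1833 ≡ 1 and 1861 ≡ 1 (mod 4), so (1833/1861) = +(1861/1833).
Reduce top mod 1833: now compute (28/1833).
Pull out 2^2: since 1833 ≡ 1 (mod 8), (2/1833) = +1, so (2/1833)^2 = +1.
Reciprocity: 7 ≡ 3 and 1833 ≡ 1 (mod 4), so (7/1833) = +(1833/7).
Reduce top mod 7: now compute (6/7).
Pull out 2: since 7 ≡ 7 (mod 8), (2/7) = +1.
Reciprocity: 3 ≡ 3 and 7 ≡ 3 (mod 4), so (3/7) = −(7/3).
Reduce top mod 3: now compute (1/3).
Reached (1/3) = 1. Collecting the sign flips along the way, the symbol is -1.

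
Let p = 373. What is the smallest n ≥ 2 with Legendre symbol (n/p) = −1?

2

(2/373) = −1, so 2 is the smallest positive non-residue mod 373.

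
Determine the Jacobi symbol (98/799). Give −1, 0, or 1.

1

Pull out 2: since 799 ≡ 7 (mod 8), (2/799) = +1.
Reciprocity: 49 ≡ 1 and 799 ≡ 3 (mod 4), so (49/799) = +(799/49).
Reduce top mod 49: now compute (15/49).
Reciprocity: 15 ≡ 3 and 49 ≡ 1 (mod 4), so (15/49) = +(49/15).
Reduce top mod 15: now compute (4/15).
Pull out 2^2: since 15 ≡ 7 (mod 8), (2/15) = +1, so (2/15)^2 = +1.
Reached (1/15) = 1. Collecting the sign flips along the way, the symbol is +1.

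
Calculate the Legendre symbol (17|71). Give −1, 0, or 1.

-1

Reciprocity: 17 ≡ 1 and 71 ≡ 3 (mod 4), so (17/71) = +(71/17).
Reduce top mod 17: now compute (3/17).
Reciprocity: 3 ≡ 3 and 17 ≡ 1 (mod 4), so (3/17) = +(17/3).
Reduce top mod 3: now compute (2/3).
Pull out 2: since 3 ≡ 3 (mod 8), (2/3) = -1.
Reached (1/3) = 1. Collecting the sign flips along the way, the symbol is -1.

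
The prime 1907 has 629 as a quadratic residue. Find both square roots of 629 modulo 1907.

Since 1907 ≡ 3 (mod 4), a square root of 629 is 629^((1907+1)/4) = 629^477 mod 1907.
Repeated squaring: 629^2≡892, 629^4≡445, 629^8≡1604, 629^16≡273, 629^32≡156, 629^64≡1452, 629^128≡1069, 629^256≡468 (mod 1907).
629^477 = 629^(256+128+64+16+8+4+1) ≡ 1436 (mod 1907).
Check: 1436² = 2062096 ≡ 629 (mod 1907). The two roots are 471 and 1436.

471, 1436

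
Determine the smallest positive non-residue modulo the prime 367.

(2/367) = +1, so 2 is a residue.
(3/367) = −1, so 3 is the smallest positive non-residue mod 367.

3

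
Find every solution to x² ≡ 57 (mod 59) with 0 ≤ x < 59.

Since 59 ≡ 3 (mod 4), a square root of 57 is 57^((59+1)/4) = 57^15 mod 59.
Repeated squaring: 57^2≡4, 57^4≡16, 57^8≡20 (mod 59).
57^15 = 57^(8+4+2+1) ≡ 36 (mod 59).
Check: 36² = 1296 ≡ 57 (mod 59). The two roots are 23 and 36.

23, 36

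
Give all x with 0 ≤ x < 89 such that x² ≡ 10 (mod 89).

89 ≡ 1 (mod 4), so we find a root by search.
Trying successive values, 30² = 900 ≡ 10 (mod 89). The other root is 89 − 30 = 59.

30, 59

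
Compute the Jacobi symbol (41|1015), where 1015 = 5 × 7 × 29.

1

Reciprocity: 41 ≡ 1 and 1015 ≡ 3 (mod 4), so (41/1015) = +(1015/41).
Reduce top mod 41: now compute (31/41).
Reciprocity: 31 ≡ 3 and 41 ≡ 1 (mod 4), so (31/41) = +(41/31).
Reduce top mod 31: now compute (10/31).
Pull out 2: since 31 ≡ 7 (mod 8), (2/31) = +1.
Reciprocity: 5 ≡ 1 and 31 ≡ 3 (mod 4), so (5/31) = +(31/5).
Reduce top mod 5: now compute (1/5).
Reached (1/5) = 1. Collecting the sign flips along the way, the symbol is +1.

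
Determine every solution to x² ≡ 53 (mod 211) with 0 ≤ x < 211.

Since 211 ≡ 3 (mod 4), a square root of 53 is 53^((211+1)/4) = 53^53 mod 211.
Repeated squaring: 53^2≡66, 53^4≡136, 53^8≡139, 53^16≡120, 53^32≡52 (mod 211).
53^53 = 53^(32+16+4+1) ≡ 105 (mod 211).
Check: 105² = 11025 ≡ 53 (mod 211). The two roots are 105 and 106.

105, 106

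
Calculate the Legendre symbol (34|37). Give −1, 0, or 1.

1

Euler's criterion: (34/37) ≡ 34^18 (mod 37).
34^2 ≡ 9 (mod 37)
34^4 ≡ 7 (mod 37)
34^8 ≡ 12 (mod 37)
34^16 ≡ 33 (mod 37)
34^18 = 34^(16+2) ≡ 1 (mod 37).
Result is 1, so (34/37) = 1.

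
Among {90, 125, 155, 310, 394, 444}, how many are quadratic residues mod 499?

(90/499) = -1 → non-residue.
(125/499) = +1 → QR.
(155/499) = +1 → QR.
(310/499) = -1 → non-residue.
(394/499) = -1 → non-residue.
(444/499) = +1 → QR.
Total quadratic residues among the 6: 3.

3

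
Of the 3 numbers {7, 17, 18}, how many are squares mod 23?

(7/23) = -1 → non-residue.
(17/23) = -1 → non-residue.
(18/23) = +1 → QR.
Total quadratic residues among the 3: 1.

1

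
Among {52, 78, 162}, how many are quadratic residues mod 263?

3

(52/263) = +1 → QR.
(78/263) = +1 → QR.
(162/263) = +1 → QR.
Total quadratic residues among the 3: 3.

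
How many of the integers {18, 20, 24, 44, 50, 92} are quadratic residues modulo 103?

(18/103) = +1 → QR.
(20/103) = -1 → non-residue.
(24/103) = -1 → non-residue.
(44/103) = -1 → non-residue.
(50/103) = +1 → QR.
(92/103) = +1 → QR.
Total quadratic residues among the 6: 3.

3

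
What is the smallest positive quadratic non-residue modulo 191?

(2/191) = +1, so 2 is a residue.
(3/191) = +1, so 3 is a residue.
(4/191) = +1, so 4 is a residue.
(5/191) = +1, so 5 is a residue.
(6/191) = +1, so 6 is a residue.
(7/191) = −1, so 7 is the smallest positive non-residue mod 191.

7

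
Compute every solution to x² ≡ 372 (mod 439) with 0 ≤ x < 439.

Since 439 ≡ 3 (mod 4), a square root of 372 is 372^((439+1)/4) = 372^110 mod 439.
Repeated squaring: 372^2≡99, 372^4≡143, 372^8≡255, 372^16≡53, 372^32≡175, 372^64≡334 (mod 439).
372^110 = 372^(64+32+8+4+2) ≡ 353 (mod 439).
Check: 353² = 124609 ≡ 372 (mod 439). The two roots are 86 and 353.

86, 353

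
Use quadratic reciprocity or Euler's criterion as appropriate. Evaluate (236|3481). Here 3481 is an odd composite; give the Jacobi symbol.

Pull out 2^2: since 3481 ≡ 1 (mod 8), (2/3481) = +1, so (2/3481)^2 = +1.
Reciprocity: 59 ≡ 3 and 3481 ≡ 1 (mod 4), so (59/3481) = +(3481/59).
Reduce top mod 59: now compute (0/59).
Top reduces to 0: gcd > 1, so the symbol is 0.

0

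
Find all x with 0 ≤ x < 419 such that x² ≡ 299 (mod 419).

Since 419 ≡ 3 (mod 4), a square root of 299 is 299^((419+1)/4) = 299^105 mod 419.
Repeated squaring: 299^2≡154, 299^4≡252, 299^8≡235, 299^16≡336, 299^32≡185, 299^64≡286 (mod 419).
299^105 = 299^(64+32+8+1) ≡ 352 (mod 419).
Check: 352² = 123904 ≡ 299 (mod 419). The two roots are 67 and 352.

67, 352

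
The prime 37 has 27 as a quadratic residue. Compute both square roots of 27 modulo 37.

37 ≡ 1 (mod 4), so we find a root by search.
Trying successive values, 8² = 64 ≡ 27 (mod 37). The other root is 37 − 8 = 29.

8, 29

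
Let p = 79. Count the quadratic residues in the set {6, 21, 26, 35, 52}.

(6/79) = -1 → non-residue.
(21/79) = +1 → QR.
(26/79) = +1 → QR.
(35/79) = -1 → non-residue.
(52/79) = +1 → QR.
Total quadratic residues among the 5: 3.

3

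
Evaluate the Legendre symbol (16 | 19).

Euler's criterion: (16/19) ≡ 16^9 (mod 19).
16^2 ≡ 9 (mod 19)
16^4 ≡ 5 (mod 19)
16^8 ≡ 6 (mod 19)
16^9 = 16^(8+1) ≡ 1 (mod 19).
Result is 1, so (16/19) = 1.

1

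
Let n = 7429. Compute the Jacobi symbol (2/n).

Pull out 2: since 7429 ≡ 5 (mod 8), (2/7429) = -1.
Reached (1/7429) = 1. Collecting the sign flips along the way, the symbol is -1.

-1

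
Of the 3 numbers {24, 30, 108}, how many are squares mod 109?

1

(24/109) = -1 → non-residue.
(30/109) = -1 → non-residue.
(108/109) = +1 → QR.
Total quadratic residues among the 3: 1.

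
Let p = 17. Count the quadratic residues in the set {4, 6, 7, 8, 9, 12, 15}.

4

(4/17) = +1 → QR.
(6/17) = -1 → non-residue.
(7/17) = -1 → non-residue.
(8/17) = +1 → QR.
(9/17) = +1 → QR.
(12/17) = -1 → non-residue.
(15/17) = +1 → QR.
Total quadratic residues among the 7: 4.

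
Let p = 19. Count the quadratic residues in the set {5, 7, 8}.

2

(5/19) = +1 → QR.
(7/19) = +1 → QR.
(8/19) = -1 → non-residue.
Total quadratic residues among the 3: 2.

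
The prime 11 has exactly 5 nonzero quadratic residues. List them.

1, 3, 4, 5, 9

Square k = 1,…,5 (k and 11−k give the same square):
1²=1, 2²=4, 3²=9, 4²≡5, 5²≡3 (mod 11).
So the quadratic residues mod 11 are {1, 3, 4, 5, 9}.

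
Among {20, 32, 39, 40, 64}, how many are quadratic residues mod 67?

3

(20/67) = -1 → non-residue.
(32/67) = -1 → non-residue.
(39/67) = +1 → QR.
(40/67) = +1 → QR.
(64/67) = +1 → QR.
Total quadratic residues among the 5: 3.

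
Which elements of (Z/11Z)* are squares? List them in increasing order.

1,3,4,5,9

Square k = 1,…,5 (k and 11−k give the same square):
1²=1, 2²=4, 3²=9, 4²≡5, 5²≡3 (mod 11).
So the quadratic residues mod 11 are {1, 3, 4, 5, 9}.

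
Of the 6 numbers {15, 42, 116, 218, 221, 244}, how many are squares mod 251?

(15/251) = +1 → QR.
(42/251) = -1 → non-residue.
(116/251) = -1 → non-residue.
(218/251) = +1 → QR.
(221/251) = +1 → QR.
(244/251) = -1 → non-residue.
Total quadratic residues among the 6: 3.

3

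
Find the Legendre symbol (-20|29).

1

First reduce: -20 ≡ 9 (mod 29).
Reciprocity: 9 ≡ 1 and 29 ≡ 1 (mod 4), so (9/29) = +(29/9).
Reduce top mod 9: now compute (2/9).
Pull out 2: since 9 ≡ 1 (mod 8), (2/9) = +1.
Reached (1/9) = 1. Collecting the sign flips along the way, the symbol is +1.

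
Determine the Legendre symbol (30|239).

Euler's criterion: (30/239) ≡ 30^119 (mod 239).
30^2 ≡ 183 (mod 239)
30^4 ≡ 29 (mod 239)
30^8 ≡ 124 (mod 239)
30^16 ≡ 80 (mod 239)
30^32 ≡ 186 (mod 239)
30^64 ≡ 180 (mod 239)
30^119 = 30^(64+32+16+4+2+1) ≡ 1 (mod 239).
Result is 1, so (30/239) = 1.

1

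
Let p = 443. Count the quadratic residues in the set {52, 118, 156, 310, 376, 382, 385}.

2

(52/443) = +1 → QR.
(118/443) = -1 → non-residue.
(156/443) = +1 → QR.
(310/443) = -1 → non-residue.
(376/443) = -1 → non-residue.
(382/443) = -1 → non-residue.
(385/443) = -1 → non-residue.
Total quadratic residues among the 7: 2.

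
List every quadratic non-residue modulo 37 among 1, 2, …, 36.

2,5,6,8,13,14,15,17,18,19,20,22,23,24,29,31,32,35

Square k = 1,…,18 (k and 37−k give the same square):
1²=1, 2²=4, 3²=9, 4²=16, 5²=25, 6²=36, 7²≡12, 8²≡27, 9²≡7, 10²≡26, 11²≡10, 12²≡33, 13²≡21, 14²≡11, 15²≡3, 16²≡34, 17²≡30, 18²≡28 (mod 37).
The residues are {1, 3, 4, 7, 9, 10, 11, 12, 16, 21, 25, 26, 27, 28, 30, 33, 34, 36}; the non-residues are the remaining 18 nonzero classes.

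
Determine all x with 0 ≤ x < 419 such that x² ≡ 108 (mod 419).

174, 245

Since 419 ≡ 3 (mod 4), a square root of 108 is 108^((419+1)/4) = 108^105 mod 419.
Repeated squaring: 108^2≡351, 108^4≡15, 108^8≡225, 108^16≡345, 108^32≡29, 108^64≡3 (mod 419).
108^105 = 108^(64+32+8+1) ≡ 245 (mod 419).
Check: 245² = 60025 ≡ 108 (mod 419). The two roots are 174 and 245.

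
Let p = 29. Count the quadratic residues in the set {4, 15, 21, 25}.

2

(4/29) = +1 → QR.
(15/29) = -1 → non-residue.
(21/29) = -1 → non-residue.
(25/29) = +1 → QR.
Total quadratic residues among the 4: 2.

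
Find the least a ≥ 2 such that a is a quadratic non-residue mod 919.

(2/919) = +1, so 2 is a residue.
(3/919) = −1, so 3 is the smallest positive non-residue mod 919.

3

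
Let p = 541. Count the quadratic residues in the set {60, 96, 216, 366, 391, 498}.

(60/541) = +1 → QR.
(96/541) = -1 → non-residue.
(216/541) = -1 → non-residue.
(366/541) = +1 → QR.
(391/541) = -1 → non-residue.
(498/541) = +1 → QR.
Total quadratic residues among the 6: 3.

3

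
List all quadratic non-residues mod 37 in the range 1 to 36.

2, 5, 6, 8, 13, 14, 15, 17, 18, 19, 20, 22, 23, 24, 29, 31, 32, 35

Square k = 1,…,18 (k and 37−k give the same square):
1²=1, 2²=4, 3²=9, 4²=16, 5²=25, 6²=36, 7²≡12, 8²≡27, 9²≡7, 10²≡26, 11²≡10, 12²≡33, 13²≡21, 14²≡11, 15²≡3, 16²≡34, 17²≡30, 18²≡28 (mod 37).
The residues are {1, 3, 4, 7, 9, 10, 11, 12, 16, 21, 25, 26, 27, 28, 30, 33, 34, 36}; the non-residues are the remaining 18 nonzero classes.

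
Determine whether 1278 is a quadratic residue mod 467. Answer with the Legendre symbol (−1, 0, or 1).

-1

First reduce: 1278 ≡ 344 (mod 467).
Pull out 2^3: since 467 ≡ 3 (mod 8), (2/467) = -1, so (2/467)^3 = -1.
Reciprocity: 43 ≡ 3 and 467 ≡ 3 (mod 4), so (43/467) = −(467/43).
Reduce top mod 43: now compute (37/43).
Reciprocity: 37 ≡ 1 and 43 ≡ 3 (mod 4), so (37/43) = +(43/37).
Reduce top mod 37: now compute (6/37).
Pull out 2: since 37 ≡ 5 (mod 8), (2/37) = -1.
Reciprocity: 3 ≡ 3 and 37 ≡ 1 (mod 4), so (3/37) = +(37/3).
Reduce top mod 3: now compute (1/3).
Reached (1/3) = 1. Collecting the sign flips along the way, the symbol is -1.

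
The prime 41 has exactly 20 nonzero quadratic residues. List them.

1,2,4,5,8,9,10,16,18,20,21,23,25,31,32,33,36,37,39,40

Square k = 1,…,20 (k and 41−k give the same square):
1²=1, 2²=4, 3²=9, 4²=16, 5²=25, 6²=36, 7²≡8, 8²≡23, 9²≡40, 10²≡18, 11²≡39, 12²≡21, 13²≡5, 14²≡32, 15²≡20, 16²≡10, 17²≡2, 18²≡37, 19²≡33, 20²≡31 (mod 41).
So the quadratic residues mod 41 are {1, 2, 4, 5, 8, 9, 10, 16, 18, 20, 21, 23, 25, 31, 32, 33, 36, 37, 39, 40}.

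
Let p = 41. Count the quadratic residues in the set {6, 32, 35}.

(6/41) = -1 → non-residue.
(32/41) = +1 → QR.
(35/41) = -1 → non-residue.
Total quadratic residues among the 3: 1.

1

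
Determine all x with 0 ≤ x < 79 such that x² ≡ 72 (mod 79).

25, 54

Since 79 ≡ 3 (mod 4), a square root of 72 is 72^((79+1)/4) = 72^20 mod 79.
Repeated squaring: 72^2≡49, 72^4≡31, 72^8≡13, 72^16≡11 (mod 79).
72^20 = 72^(16+4) ≡ 25 (mod 79).
Check: 25² = 625 ≡ 72 (mod 79). The two roots are 25 and 54.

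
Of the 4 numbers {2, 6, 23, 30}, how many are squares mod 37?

(2/37) = -1 → non-residue.
(6/37) = -1 → non-residue.
(23/37) = -1 → non-residue.
(30/37) = +1 → QR.
Total quadratic residues among the 4: 1.

1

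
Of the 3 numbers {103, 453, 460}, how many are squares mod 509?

3

(103/509) = +1 → QR.
(453/509) = +1 → QR.
(460/509) = +1 → QR.
Total quadratic residues among the 3: 3.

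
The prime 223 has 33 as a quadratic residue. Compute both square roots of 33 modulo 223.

16, 207

Since 223 ≡ 3 (mod 4), a square root of 33 is 33^((223+1)/4) = 33^56 mod 223.
Repeated squaring: 33^2≡197, 33^4≡7, 33^8≡49, 33^16≡171, 33^32≡28 (mod 223).
33^56 = 33^(32+16+8) ≡ 16 (mod 223).
Check: 16² = 256 ≡ 33 (mod 223). The two roots are 16 and 207.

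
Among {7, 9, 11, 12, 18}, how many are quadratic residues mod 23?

(7/23) = -1 → non-residue.
(9/23) = +1 → QR.
(11/23) = -1 → non-residue.
(12/23) = +1 → QR.
(18/23) = +1 → QR.
Total quadratic residues among the 5: 3.

3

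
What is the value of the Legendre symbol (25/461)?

1

Reciprocity: 25 ≡ 1 and 461 ≡ 1 (mod 4), so (25/461) = +(461/25).
Reduce top mod 25: now compute (11/25).
Reciprocity: 11 ≡ 3 and 25 ≡ 1 (mod 4), so (11/25) = +(25/11).
Reduce top mod 11: now compute (3/11).
Reciprocity: 3 ≡ 3 and 11 ≡ 3 (mod 4), so (3/11) = −(11/3).
Reduce top mod 3: now compute (2/3).
Pull out 2: since 3 ≡ 3 (mod 8), (2/3) = -1.
Reached (1/3) = 1. Collecting the sign flips along the way, the symbol is +1.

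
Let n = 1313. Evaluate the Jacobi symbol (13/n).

Reciprocity: 13 ≡ 1 and 1313 ≡ 1 (mod 4), so (13/1313) = +(1313/13).
Reduce top mod 13: now compute (0/13).
Top reduces to 0: gcd > 1, so the symbol is 0.

0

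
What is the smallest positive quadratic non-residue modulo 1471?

3

(2/1471) = +1, so 2 is a residue.
(3/1471) = −1, so 3 is the smallest positive non-residue mod 1471.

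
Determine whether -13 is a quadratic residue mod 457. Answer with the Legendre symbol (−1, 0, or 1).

Euler's criterion: (-13/457) ≡ 444^228 (mod 457).
444^2 ≡ 169 (mod 457)
444^4 ≡ 227 (mod 457)
444^8 ≡ 345 (mod 457)
444^16 ≡ 205 (mod 457)
444^32 ≡ 438 (mod 457)
444^64 ≡ 361 (mod 457)
444^128 ≡ 76 (mod 457)
444^228 = 444^(128+64+32+4) ≡ 456 (mod 457).
Result is 456 ≡ −1, so (-13/457) = −1.

-1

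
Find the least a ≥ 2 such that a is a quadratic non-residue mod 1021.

(2/1021) = −1, so 2 is the smallest positive non-residue mod 1021.

2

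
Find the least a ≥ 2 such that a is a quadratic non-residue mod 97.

(2/97) = +1, so 2 is a residue.
(3/97) = +1, so 3 is a residue.
(4/97) = +1, so 4 is a residue.
(5/97) = −1, so 5 is the smallest positive non-residue mod 97.

5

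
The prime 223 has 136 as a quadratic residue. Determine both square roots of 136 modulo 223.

59, 164

Since 223 ≡ 3 (mod 4), a square root of 136 is 136^((223+1)/4) = 136^56 mod 223.
Repeated squaring: 136^2≡210, 136^4≡169, 136^8≡17, 136^16≡66, 136^32≡119 (mod 223).
136^56 = 136^(32+16+8) ≡ 164 (mod 223).
Check: 164² = 26896 ≡ 136 (mod 223). The two roots are 59 and 164.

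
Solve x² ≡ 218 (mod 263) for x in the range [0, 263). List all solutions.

84, 179

Since 263 ≡ 3 (mod 4), a square root of 218 is 218^((263+1)/4) = 218^66 mod 263.
Repeated squaring: 218^2≡184, 218^4≡192, 218^8≡44, 218^16≡95, 218^32≡83, 218^64≡51 (mod 263).
218^66 = 218^(64+2) ≡ 179 (mod 263).
Check: 179² = 32041 ≡ 218 (mod 263). The two roots are 84 and 179.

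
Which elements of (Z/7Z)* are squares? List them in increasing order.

Square k = 1,…,3 (k and 7−k give the same square):
1²=1, 2²=4, 3²≡2 (mod 7).
So the quadratic residues mod 7 are {1, 2, 4}.

1, 2, 4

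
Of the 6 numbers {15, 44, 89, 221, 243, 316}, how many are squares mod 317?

(15/317) = +1 → QR.
(44/317) = +1 → QR.
(89/317) = +1 → QR.
(221/317) = +1 → QR.
(243/317) = -1 → non-residue.
(316/317) = +1 → QR.
Total quadratic residues among the 6: 5.

5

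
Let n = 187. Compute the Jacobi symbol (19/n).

-1

Reciprocity: 19 ≡ 3 and 187 ≡ 3 (mod 4), so (19/187) = −(187/19).
Reduce top mod 19: now compute (16/19).
Pull out 2^4: since 19 ≡ 3 (mod 8), (2/19) = -1, so (2/19)^4 = +1.
Reached (1/19) = 1. Collecting the sign flips along the way, the symbol is -1.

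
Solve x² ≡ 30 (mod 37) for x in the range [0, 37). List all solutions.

17, 20

37 ≡ 1 (mod 4), so we find a root by search.
Trying successive values, 17² = 289 ≡ 30 (mod 37). The other root is 37 − 17 = 20.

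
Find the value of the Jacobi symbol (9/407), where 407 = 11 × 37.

1

Reciprocity: 9 ≡ 1 and 407 ≡ 3 (mod 4), so (9/407) = +(407/9).
Reduce top mod 9: now compute (2/9).
Pull out 2: since 9 ≡ 1 (mod 8), (2/9) = +1.
Reached (1/9) = 1. Collecting the sign flips along the way, the symbol is +1.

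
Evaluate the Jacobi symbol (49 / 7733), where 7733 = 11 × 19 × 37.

1

Reciprocity: 49 ≡ 1 and 7733 ≡ 1 (mod 4), so (49/7733) = +(7733/49).
Reduce top mod 49: now compute (40/49).
Pull out 2^3: since 49 ≡ 1 (mod 8), (2/49) = +1, so (2/49)^3 = +1.
Reciprocity: 5 ≡ 1 and 49 ≡ 1 (mod 4), so (5/49) = +(49/5).
Reduce top mod 5: now compute (4/5).
Pull out 2^2: since 5 ≡ 5 (mod 8), (2/5) = -1, so (2/5)^2 = +1.
Reached (1/5) = 1. Collecting the sign flips along the way, the symbol is +1.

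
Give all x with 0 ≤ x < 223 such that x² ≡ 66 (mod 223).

Since 223 ≡ 3 (mod 4), a square root of 66 is 66^((223+1)/4) = 66^56 mod 223.
Repeated squaring: 66^2≡119, 66^4≡112, 66^8≡56, 66^16≡14, 66^32≡196 (mod 223).
66^56 = 66^(32+16+8) ≡ 17 (mod 223).
Check: 17² = 289 ≡ 66 (mod 223). The two roots are 17 and 206.

17, 206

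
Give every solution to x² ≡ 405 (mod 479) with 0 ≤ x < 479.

198, 281

Since 479 ≡ 3 (mod 4), a square root of 405 is 405^((479+1)/4) = 405^120 mod 479.
Repeated squaring: 405^2≡207, 405^4≡218, 405^8≡103, 405^16≡71, 405^32≡251, 405^64≡252 (mod 479).
405^120 = 405^(64+32+16+8) ≡ 198 (mod 479).
Check: 198² = 39204 ≡ 405 (mod 479). The two roots are 198 and 281.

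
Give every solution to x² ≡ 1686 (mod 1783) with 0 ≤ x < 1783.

Since 1783 ≡ 3 (mod 4), a square root of 1686 is 1686^((1783+1)/4) = 1686^446 mod 1783.
Repeated squaring: 1686^2≡494, 1686^4≡1548, 1686^8≡1735, 1686^16≡521, 1686^32≡425, 1686^64≡542, 1686^128≡1352, 1686^256≡329 (mod 1783).
1686^446 = 1686^(256+128+32+16+8+4+2) ≡ 800 (mod 1783).
Check: 800² = 640000 ≡ 1686 (mod 1783). The two roots are 800 and 983.

800, 983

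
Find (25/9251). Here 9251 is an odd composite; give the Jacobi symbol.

Reciprocity: 25 ≡ 1 and 9251 ≡ 3 (mod 4), so (25/9251) = +(9251/25).
Reduce top mod 25: now compute (1/25).
Reached (1/25) = 1. Collecting the sign flips along the way, the symbol is +1.

1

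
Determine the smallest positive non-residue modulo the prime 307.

(2/307) = −1, so 2 is the smallest positive non-residue mod 307.

2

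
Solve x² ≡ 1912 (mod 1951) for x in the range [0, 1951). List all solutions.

Since 1951 ≡ 3 (mod 4), a square root of 1912 is 1912^((1951+1)/4) = 1912^488 mod 1951.
Repeated squaring: 1912^2≡1521, 1912^4≡1506, 1912^8≡974, 1912^16≡490, 1912^32≡127, 1912^64≡521, 1912^128≡252, 1912^256≡1072 (mod 1951).
1912^488 = 1912^(256+128+64+32+8) ≡ 637 (mod 1951).
Check: 637² = 405769 ≡ 1912 (mod 1951). The two roots are 637 and 1314.

637, 1314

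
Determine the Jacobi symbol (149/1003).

-1

Reciprocity: 149 ≡ 1 and 1003 ≡ 3 (mod 4), so (149/1003) = +(1003/149).
Reduce top mod 149: now compute (109/149).
Reciprocity: 109 ≡ 1 and 149 ≡ 1 (mod 4), so (109/149) = +(149/109).
Reduce top mod 109: now compute (40/109).
Pull out 2^3: since 109 ≡ 5 (mod 8), (2/109) = -1, so (2/109)^3 = -1.
Reciprocity: 5 ≡ 1 and 109 ≡ 1 (mod 4), so (5/109) = +(109/5).
Reduce top mod 5: now compute (4/5).
Pull out 2^2: since 5 ≡ 5 (mod 8), (2/5) = -1, so (2/5)^2 = +1.
Reached (1/5) = 1. Collecting the sign flips along the way, the symbol is -1.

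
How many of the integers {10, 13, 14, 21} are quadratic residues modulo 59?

1

(10/59) = -1 → non-residue.
(13/59) = -1 → non-residue.
(14/59) = -1 → non-residue.
(21/59) = +1 → QR.
Total quadratic residues among the 4: 1.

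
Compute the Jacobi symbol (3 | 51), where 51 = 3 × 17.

Reciprocity: 3 ≡ 3 and 51 ≡ 3 (mod 4), so (3/51) = −(51/3).
Reduce top mod 3: now compute (0/3).
Top reduces to 0: gcd > 1, so the symbol is 0.

0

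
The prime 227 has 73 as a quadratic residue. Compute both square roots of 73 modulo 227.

Since 227 ≡ 3 (mod 4), a square root of 73 is 73^((227+1)/4) = 73^57 mod 227.
Repeated squaring: 73^2≡108, 73^4≡87, 73^8≡78, 73^16≡182, 73^32≡209 (mod 227).
73^57 = 73^(32+16+8+1) ≡ 181 (mod 227).
Check: 181² = 32761 ≡ 73 (mod 227). The two roots are 46 and 181.

46, 181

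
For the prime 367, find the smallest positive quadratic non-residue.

3

(2/367) = +1, so 2 is a residue.
(3/367) = −1, so 3 is the smallest positive non-residue mod 367.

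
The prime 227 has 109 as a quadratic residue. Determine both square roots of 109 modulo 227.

Since 227 ≡ 3 (mod 4), a square root of 109 is 109^((227+1)/4) = 109^57 mod 227.
Repeated squaring: 109^2≡77, 109^4≡27, 109^8≡48, 109^16≡34, 109^32≡21 (mod 227).
109^57 = 109^(32+16+8+1) ≡ 136 (mod 227).
Check: 136² = 18496 ≡ 109 (mod 227). The two roots are 91 and 136.

91, 136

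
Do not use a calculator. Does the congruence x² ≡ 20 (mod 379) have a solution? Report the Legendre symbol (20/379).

Euler's criterion: (20/379) ≡ 20^189 (mod 379).
20^2 ≡ 21 (mod 379)
20^4 ≡ 62 (mod 379)
20^8 ≡ 54 (mod 379)
20^16 ≡ 263 (mod 379)
20^32 ≡ 191 (mod 379)
20^64 ≡ 97 (mod 379)
20^128 ≡ 313 (mod 379)
20^189 = 20^(128+32+16+8+4+1) ≡ 1 (mod 379).
Result is 1, so (20/379) = 1.

1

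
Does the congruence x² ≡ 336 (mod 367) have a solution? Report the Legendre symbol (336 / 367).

-1

Pull out 2^4: since 367 ≡ 7 (mod 8), (2/367) = +1, so (2/367)^4 = +1.
Reciprocity: 21 ≡ 1 and 367 ≡ 3 (mod 4), so (21/367) = +(367/21).
Reduce top mod 21: now compute (10/21).
Pull out 2: since 21 ≡ 5 (mod 8), (2/21) = -1.
Reciprocity: 5 ≡ 1 and 21 ≡ 1 (mod 4), so (5/21) = +(21/5).
Reduce top mod 5: now compute (1/5).
Reached (1/5) = 1. Collecting the sign flips along the way, the symbol is -1.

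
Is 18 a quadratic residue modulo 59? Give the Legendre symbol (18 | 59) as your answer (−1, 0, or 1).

Pull out 2: since 59 ≡ 3 (mod 8), (2/59) = -1.
Reciprocity: 9 ≡ 1 and 59 ≡ 3 (mod 4), so (9/59) = +(59/9).
Reduce top mod 9: now compute (5/9).
Reciprocity: 5 ≡ 1 and 9 ≡ 1 (mod 4), so (5/9) = +(9/5).
Reduce top mod 5: now compute (4/5).
Pull out 2^2: since 5 ≡ 5 (mod 8), (2/5) = -1, so (2/5)^2 = +1.
Reached (1/5) = 1. Collecting the sign flips along the way, the symbol is -1.

-1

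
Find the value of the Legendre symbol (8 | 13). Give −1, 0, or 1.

Pull out 2^3: since 13 ≡ 5 (mod 8), (2/13) = -1, so (2/13)^3 = -1.
Reached (1/13) = 1. Collecting the sign flips along the way, the symbol is -1.

-1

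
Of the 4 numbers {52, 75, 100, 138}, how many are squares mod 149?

1

(52/149) = -1 → non-residue.
(75/149) = -1 → non-residue.
(100/149) = +1 → QR.
(138/149) = -1 → non-residue.
Total quadratic residues among the 4: 1.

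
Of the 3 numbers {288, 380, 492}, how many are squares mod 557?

1

(288/557) = -1 → non-residue.
(380/557) = -1 → non-residue.
(492/557) = +1 → QR.
Total quadratic residues among the 3: 1.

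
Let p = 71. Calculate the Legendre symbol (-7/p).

First reduce: -7 ≡ 64 (mod 71).
Pull out 2^6: since 71 ≡ 7 (mod 8), (2/71) = +1, so (2/71)^6 = +1.
Reached (1/71) = 1. Collecting the sign flips along the way, the symbol is +1.

1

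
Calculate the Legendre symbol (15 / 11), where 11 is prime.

First reduce: 15 ≡ 4 (mod 11).
Pull out 2^2: since 11 ≡ 3 (mod 8), (2/11) = -1, so (2/11)^2 = +1.
Reached (1/11) = 1. Collecting the sign flips along the way, the symbol is +1.

1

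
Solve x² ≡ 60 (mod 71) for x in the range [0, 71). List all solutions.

Since 71 ≡ 3 (mod 4), a square root of 60 is 60^((71+1)/4) = 60^18 mod 71.
Repeated squaring: 60^2≡50, 60^4≡15, 60^8≡12, 60^16≡2 (mod 71).
60^18 = 60^(16+2) ≡ 29 (mod 71).
Check: 29² = 841 ≡ 60 (mod 71). The two roots are 29 and 42.

29, 42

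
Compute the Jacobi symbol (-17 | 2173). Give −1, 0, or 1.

First reduce: -17 ≡ 2156 (mod 2173).
Pull out 2^2: since 2173 ≡ 5 (mod 8), (2/2173) = -1, so (2/2173)^2 = +1.
Reciprocity: 539 ≡ 3 and 2173 ≡ 1 (mod 4), so (539/2173) = +(2173/539).
Reduce top mod 539: now compute (17/539).
Reciprocity: 17 ≡ 1 and 539 ≡ 3 (mod 4), so (17/539) = +(539/17).
Reduce top mod 17: now compute (12/17).
Pull out 2^2: since 17 ≡ 1 (mod 8), (2/17) = +1, so (2/17)^2 = +1.
Reciprocity: 3 ≡ 3 and 17 ≡ 1 (mod 4), so (3/17) = +(17/3).
Reduce top mod 3: now compute (2/3).
Pull out 2: since 3 ≡ 3 (mod 8), (2/3) = -1.
Reached (1/3) = 1. Collecting the sign flips along the way, the symbol is -1.

-1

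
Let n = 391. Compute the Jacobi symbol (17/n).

Reciprocity: 17 ≡ 1 and 391 ≡ 3 (mod 4), so (17/391) = +(391/17).
Reduce top mod 17: now compute (0/17).
Top reduces to 0: gcd > 1, so the symbol is 0.

0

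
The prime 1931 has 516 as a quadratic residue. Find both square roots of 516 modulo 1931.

713, 1218

Since 1931 ≡ 3 (mod 4), a square root of 516 is 516^((1931+1)/4) = 516^483 mod 1931.
Repeated squaring: 516^2≡1709, 516^4≡1009, 516^8≡444, 516^16≡174, 516^32≡1311, 516^64≡131, 516^128≡1713, 516^256≡1180 (mod 1931).
516^483 = 516^(256+128+64+32+2+1) ≡ 1218 (mod 1931).
Check: 1218² = 1483524 ≡ 516 (mod 1931). The two roots are 713 and 1218.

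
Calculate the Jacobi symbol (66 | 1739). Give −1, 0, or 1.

Pull out 2: since 1739 ≡ 3 (mod 8), (2/1739) = -1.
Reciprocity: 33 ≡ 1 and 1739 ≡ 3 (mod 4), so (33/1739) = +(1739/33).
Reduce top mod 33: now compute (23/33).
Reciprocity: 23 ≡ 3 and 33 ≡ 1 (mod 4), so (23/33) = +(33/23).
Reduce top mod 23: now compute (10/23).
Pull out 2: since 23 ≡ 7 (mod 8), (2/23) = +1.
Reciprocity: 5 ≡ 1 and 23 ≡ 3 (mod 4), so (5/23) = +(23/5).
Reduce top mod 5: now compute (3/5).
Reciprocity: 3 ≡ 3 and 5 ≡ 1 (mod 4), so (3/5) = +(5/3).
Reduce top mod 3: now compute (2/3).
Pull out 2: since 3 ≡ 3 (mod 8), (2/3) = -1.
Reached (1/3) = 1. Collecting the sign flips along the way, the symbol is +1.

1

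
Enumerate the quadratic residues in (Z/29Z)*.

Square k = 1,…,14 (k and 29−k give the same square):
1²=1, 2²=4, 3²=9, 4²=16, 5²=25, 6²≡7, 7²≡20, 8²≡6, 9²≡23, 10²≡13, 11²≡5, 12²≡28, 13²≡24, 14²≡22 (mod 29).
So the quadratic residues mod 29 are {1, 4, 5, 6, 7, 9, 13, 16, 20, 22, 23, 24, 25, 28}.

1,4,5,6,7,9,13,16,20,22,23,24,25,28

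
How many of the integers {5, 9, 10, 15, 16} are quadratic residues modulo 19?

(5/19) = +1 → QR.
(9/19) = +1 → QR.
(10/19) = -1 → non-residue.
(15/19) = -1 → non-residue.
(16/19) = +1 → QR.
Total quadratic residues among the 5: 3.

3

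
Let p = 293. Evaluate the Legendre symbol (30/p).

Euler's criterion: (30/293) ≡ 30^146 (mod 293).
30^2 ≡ 21 (mod 293)
30^4 ≡ 148 (mod 293)
30^8 ≡ 222 (mod 293)
30^16 ≡ 60 (mod 293)
30^32 ≡ 84 (mod 293)
30^64 ≡ 24 (mod 293)
30^128 ≡ 283 (mod 293)
30^146 = 30^(128+16+2) ≡ 292 (mod 293).
Result is 292 ≡ −1, so (30/293) = −1.

-1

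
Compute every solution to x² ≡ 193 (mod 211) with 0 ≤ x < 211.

68, 143

Since 211 ≡ 3 (mod 4), a square root of 193 is 193^((211+1)/4) = 193^53 mod 211.
Repeated squaring: 193^2≡113, 193^4≡109, 193^8≡65, 193^16≡5, 193^32≡25 (mod 211).
193^53 = 193^(32+16+4+1) ≡ 143 (mod 211).
Check: 143² = 20449 ≡ 193 (mod 211). The two roots are 68 and 143.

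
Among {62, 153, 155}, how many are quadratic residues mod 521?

2

(62/521) = +1 → QR.
(153/521) = -1 → non-residue.
(155/521) = +1 → QR.
Total quadratic residues among the 3: 2.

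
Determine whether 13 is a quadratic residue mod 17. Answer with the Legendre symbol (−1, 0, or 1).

Reciprocity: 13 ≡ 1 and 17 ≡ 1 (mod 4), so (13/17) = +(17/13).
Reduce top mod 13: now compute (4/13).
Pull out 2^2: since 13 ≡ 5 (mod 8), (2/13) = -1, so (2/13)^2 = +1.
Reached (1/13) = 1. Collecting the sign flips along the way, the symbol is +1.

1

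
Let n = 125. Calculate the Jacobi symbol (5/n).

Reciprocity: 5 ≡ 1 and 125 ≡ 1 (mod 4), so (5/125) = +(125/5).
Reduce top mod 5: now compute (0/5).
Top reduces to 0: gcd > 1, so the symbol is 0.

0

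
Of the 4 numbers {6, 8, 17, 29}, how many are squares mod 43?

2

(6/43) = +1 → QR.
(8/43) = -1 → non-residue.
(17/43) = +1 → QR.
(29/43) = -1 → non-residue.
Total quadratic residues among the 4: 2.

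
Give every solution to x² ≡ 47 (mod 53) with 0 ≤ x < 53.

10, 43

53 ≡ 1 (mod 4), so we find a root by search.
Trying successive values, 10² = 100 ≡ 47 (mod 53). The other root is 53 − 10 = 43.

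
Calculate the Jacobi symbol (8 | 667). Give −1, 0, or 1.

-1

Pull out 2^3: since 667 ≡ 3 (mod 8), (2/667) = -1, so (2/667)^3 = -1.
Reached (1/667) = 1. Collecting the sign flips along the way, the symbol is -1.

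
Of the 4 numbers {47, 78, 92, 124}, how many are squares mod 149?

2

(47/149) = +1 → QR.
(78/149) = -1 → non-residue.
(92/149) = -1 → non-residue.
(124/149) = +1 → QR.
Total quadratic residues among the 4: 2.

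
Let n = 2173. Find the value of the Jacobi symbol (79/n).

Reciprocity: 79 ≡ 3 and 2173 ≡ 1 (mod 4), so (79/2173) = +(2173/79).
Reduce top mod 79: now compute (40/79).
Pull out 2^3: since 79 ≡ 7 (mod 8), (2/79) = +1, so (2/79)^3 = +1.
Reciprocity: 5 ≡ 1 and 79 ≡ 3 (mod 4), so (5/79) = +(79/5).
Reduce top mod 5: now compute (4/5).
Pull out 2^2: since 5 ≡ 5 (mod 8), (2/5) = -1, so (2/5)^2 = +1.
Reached (1/5) = 1. Collecting the sign flips along the way, the symbol is +1.

1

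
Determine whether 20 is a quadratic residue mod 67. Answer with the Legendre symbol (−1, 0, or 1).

-1

Pull out 2^2: since 67 ≡ 3 (mod 8), (2/67) = -1, so (2/67)^2 = +1.
Reciprocity: 5 ≡ 1 and 67 ≡ 3 (mod 4), so (5/67) = +(67/5).
Reduce top mod 5: now compute (2/5).
Pull out 2: since 5 ≡ 5 (mod 8), (2/5) = -1.
Reached (1/5) = 1. Collecting the sign flips along the way, the symbol is -1.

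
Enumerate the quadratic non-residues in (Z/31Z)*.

Square k = 1,…,15 (k and 31−k give the same square):
1²=1, 2²=4, 3²=9, 4²=16, 5²=25, 6²≡5, 7²≡18, 8²≡2, 9²≡19, 10²≡7, 11²≡28, 12²≡20, 13²≡14, 14²≡10, 15²≡8 (mod 31).
The residues are {1, 2, 4, 5, 7, 8, 9, 10, 14, 16, 18, 19, 20, 25, 28}; the non-residues are the remaining 15 nonzero classes.

3,6,11,12,13,15,17,21,22,23,24,26,27,29,30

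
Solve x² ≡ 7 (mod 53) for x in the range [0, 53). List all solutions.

22, 31

53 ≡ 1 (mod 4), so we find a root by search.
Trying successive values, 22² = 484 ≡ 7 (mod 53). The other root is 53 − 22 = 31.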